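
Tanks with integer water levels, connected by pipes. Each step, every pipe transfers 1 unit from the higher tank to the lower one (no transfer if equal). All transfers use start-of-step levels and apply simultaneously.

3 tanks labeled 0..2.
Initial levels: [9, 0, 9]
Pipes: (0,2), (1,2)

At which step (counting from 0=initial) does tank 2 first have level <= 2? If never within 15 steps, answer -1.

Step 1: flows [0=2,2->1] -> levels [9 1 8]
Step 2: flows [0->2,2->1] -> levels [8 2 8]
Step 3: flows [0=2,2->1] -> levels [8 3 7]
Step 4: flows [0->2,2->1] -> levels [7 4 7]
Step 5: flows [0=2,2->1] -> levels [7 5 6]
Step 6: flows [0->2,2->1] -> levels [6 6 6]
Step 7: flows [0=2,1=2] -> levels [6 6 6]
  -> stable; tank 2 stays at 6 > 2
Tank 2 never reaches <=2 within 15 steps

Answer: -1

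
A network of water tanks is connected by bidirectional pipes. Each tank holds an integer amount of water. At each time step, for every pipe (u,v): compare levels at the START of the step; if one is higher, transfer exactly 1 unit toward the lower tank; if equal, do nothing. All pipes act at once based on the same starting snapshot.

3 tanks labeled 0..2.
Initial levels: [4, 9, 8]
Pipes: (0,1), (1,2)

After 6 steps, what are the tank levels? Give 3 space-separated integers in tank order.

Answer: 7 7 7

Derivation:
Step 1: flows [1->0,1->2] -> levels [5 7 9]
Step 2: flows [1->0,2->1] -> levels [6 7 8]
Step 3: flows [1->0,2->1] -> levels [7 7 7]
Step 4: flows [0=1,1=2] -> levels [7 7 7]
  -> stable; steps 5..6 unchanged -> [7 7 7]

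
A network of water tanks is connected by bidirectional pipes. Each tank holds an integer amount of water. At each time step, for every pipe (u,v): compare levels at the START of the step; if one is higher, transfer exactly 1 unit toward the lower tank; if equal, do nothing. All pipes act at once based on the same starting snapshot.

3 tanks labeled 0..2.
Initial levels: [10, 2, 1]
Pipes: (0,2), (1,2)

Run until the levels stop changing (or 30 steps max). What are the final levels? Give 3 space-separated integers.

Answer: 4 4 5

Derivation:
Step 1: flows [0->2,1->2] -> levels [9 1 3]
Step 2: flows [0->2,2->1] -> levels [8 2 3]
Step 3: flows [0->2,2->1] -> levels [7 3 3]
Step 4: flows [0->2,1=2] -> levels [6 3 4]
Step 5: flows [0->2,2->1] -> levels [5 4 4]
Step 6: flows [0->2,1=2] -> levels [4 4 5]
Step 7: flows [2->0,2->1] -> levels [5 5 3]
Step 8: flows [0->2,1->2] -> levels [4 4 5]
  -> period-2 cycle: step 8 state = step 6 state; never stabilizes
  -> state at step 30: (30-6) mod 2 = 0, same as step 6 -> [4 4 5]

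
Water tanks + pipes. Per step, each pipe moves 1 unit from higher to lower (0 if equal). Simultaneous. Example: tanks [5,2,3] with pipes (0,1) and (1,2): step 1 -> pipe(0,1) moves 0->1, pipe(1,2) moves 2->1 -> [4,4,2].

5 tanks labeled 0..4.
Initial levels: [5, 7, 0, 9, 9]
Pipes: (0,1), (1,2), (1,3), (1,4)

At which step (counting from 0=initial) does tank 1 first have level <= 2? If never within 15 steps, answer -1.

Step 1: flows [1->0,1->2,3->1,4->1] -> levels [6 7 1 8 8]
Step 2: flows [1->0,1->2,3->1,4->1] -> levels [7 7 2 7 7]
Step 3: flows [0=1,1->2,1=3,1=4] -> levels [7 6 3 7 7]
Step 4: flows [0->1,1->2,3->1,4->1] -> levels [6 8 4 6 6]
Step 5: flows [1->0,1->2,1->3,1->4] -> levels [7 4 5 7 7]
Step 6: flows [0->1,2->1,3->1,4->1] -> levels [6 8 4 6 6]
  -> period-2 cycle (repeats step 4); tank 1 never drops to <=2
Tank 1 never reaches <=2 within 15 steps

Answer: -1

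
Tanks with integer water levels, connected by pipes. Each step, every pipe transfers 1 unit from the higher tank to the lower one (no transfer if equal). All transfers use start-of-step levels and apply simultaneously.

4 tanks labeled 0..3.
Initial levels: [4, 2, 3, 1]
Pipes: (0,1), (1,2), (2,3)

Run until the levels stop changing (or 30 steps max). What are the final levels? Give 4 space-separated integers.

Answer: 4 2 3 1

Derivation:
Step 1: flows [0->1,2->1,2->3] -> levels [3 4 1 2]
Step 2: flows [1->0,1->2,3->2] -> levels [4 2 3 1]
  -> period-2 cycle: step 2 state = step 0 state; never stabilizes
  -> state at step 30: (30-0) mod 2 = 0, same as step 0 -> [4 2 3 1]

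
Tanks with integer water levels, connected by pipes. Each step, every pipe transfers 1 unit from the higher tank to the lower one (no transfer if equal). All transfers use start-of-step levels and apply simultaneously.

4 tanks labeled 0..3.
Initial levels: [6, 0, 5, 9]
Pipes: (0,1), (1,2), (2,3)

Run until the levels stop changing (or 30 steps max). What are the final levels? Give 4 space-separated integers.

Answer: 5 4 6 5

Derivation:
Step 1: flows [0->1,2->1,3->2] -> levels [5 2 5 8]
Step 2: flows [0->1,2->1,3->2] -> levels [4 4 5 7]
Step 3: flows [0=1,2->1,3->2] -> levels [4 5 5 6]
Step 4: flows [1->0,1=2,3->2] -> levels [5 4 6 5]
Step 5: flows [0->1,2->1,2->3] -> levels [4 6 4 6]
Step 6: flows [1->0,1->2,3->2] -> levels [5 4 6 5]
  -> period-2 cycle: step 6 state = step 4 state; never stabilizes
  -> state at step 30: (30-4) mod 2 = 0, same as step 4 -> [5 4 6 5]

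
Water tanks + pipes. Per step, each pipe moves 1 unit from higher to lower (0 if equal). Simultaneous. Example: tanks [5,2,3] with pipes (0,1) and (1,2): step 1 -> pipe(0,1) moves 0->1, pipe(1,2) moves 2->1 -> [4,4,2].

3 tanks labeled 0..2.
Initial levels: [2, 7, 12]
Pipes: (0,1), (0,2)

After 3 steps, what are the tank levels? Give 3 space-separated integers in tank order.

Answer: 6 6 9

Derivation:
Step 1: flows [1->0,2->0] -> levels [4 6 11]
Step 2: flows [1->0,2->0] -> levels [6 5 10]
Step 3: flows [0->1,2->0] -> levels [6 6 9]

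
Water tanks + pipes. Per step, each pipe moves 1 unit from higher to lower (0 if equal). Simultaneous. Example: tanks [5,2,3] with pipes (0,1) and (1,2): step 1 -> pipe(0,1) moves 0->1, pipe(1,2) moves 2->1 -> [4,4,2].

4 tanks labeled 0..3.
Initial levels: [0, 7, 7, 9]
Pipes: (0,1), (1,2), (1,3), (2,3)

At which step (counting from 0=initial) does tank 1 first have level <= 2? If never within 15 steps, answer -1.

Step 1: flows [1->0,1=2,3->1,3->2] -> levels [1 7 8 7]
Step 2: flows [1->0,2->1,1=3,2->3] -> levels [2 7 6 8]
Step 3: flows [1->0,1->2,3->1,3->2] -> levels [3 6 8 6]
Step 4: flows [1->0,2->1,1=3,2->3] -> levels [4 6 6 7]
Step 5: flows [1->0,1=2,3->1,3->2] -> levels [5 6 7 5]
Step 6: flows [1->0,2->1,1->3,2->3] -> levels [6 5 5 7]
Step 7: flows [0->1,1=2,3->1,3->2] -> levels [5 7 6 5]
Step 8: flows [1->0,1->2,1->3,2->3] -> levels [6 4 6 7]
Step 9: flows [0->1,2->1,3->1,3->2] -> levels [5 7 6 5]
  -> period-2 cycle (repeats step 7); tank 1 never drops to <=2
Tank 1 never reaches <=2 within 15 steps

Answer: -1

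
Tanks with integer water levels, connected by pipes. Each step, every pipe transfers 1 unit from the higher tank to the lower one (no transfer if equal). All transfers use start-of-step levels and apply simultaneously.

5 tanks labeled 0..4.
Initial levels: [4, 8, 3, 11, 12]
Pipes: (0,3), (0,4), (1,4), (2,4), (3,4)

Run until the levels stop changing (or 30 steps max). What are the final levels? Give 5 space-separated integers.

Answer: 8 8 8 9 5

Derivation:
Step 1: flows [3->0,4->0,4->1,4->2,4->3] -> levels [6 9 4 11 8]
Step 2: flows [3->0,4->0,1->4,4->2,3->4] -> levels [8 8 5 9 8]
Step 3: flows [3->0,0=4,1=4,4->2,3->4] -> levels [9 8 6 7 8]
Step 4: flows [0->3,0->4,1=4,4->2,4->3] -> levels [7 8 7 9 7]
Step 5: flows [3->0,0=4,1->4,2=4,3->4] -> levels [8 7 7 7 9]
Step 6: flows [0->3,4->0,4->1,4->2,4->3] -> levels [8 8 8 9 5]
Step 7: flows [3->0,0->4,1->4,2->4,3->4] -> levels [8 7 7 7 9]
  -> period-2 cycle: step 7 state = step 5 state; never stabilizes
  -> state at step 30: (30-5) mod 2 = 1, same as step 6 -> [8 8 8 9 5]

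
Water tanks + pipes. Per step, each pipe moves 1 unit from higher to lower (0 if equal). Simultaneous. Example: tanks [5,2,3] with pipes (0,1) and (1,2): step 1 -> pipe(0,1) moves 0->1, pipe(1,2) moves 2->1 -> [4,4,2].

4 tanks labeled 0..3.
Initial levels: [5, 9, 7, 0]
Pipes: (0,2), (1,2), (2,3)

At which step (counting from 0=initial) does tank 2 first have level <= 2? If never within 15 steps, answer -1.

Step 1: flows [2->0,1->2,2->3] -> levels [6 8 6 1]
Step 2: flows [0=2,1->2,2->3] -> levels [6 7 6 2]
Step 3: flows [0=2,1->2,2->3] -> levels [6 6 6 3]
Step 4: flows [0=2,1=2,2->3] -> levels [6 6 5 4]
Step 5: flows [0->2,1->2,2->3] -> levels [5 5 6 5]
Step 6: flows [2->0,2->1,2->3] -> levels [6 6 3 6]
Step 7: flows [0->2,1->2,3->2] -> levels [5 5 6 5]
  -> period-2 cycle (repeats step 5); tank 2 never drops to <=2
Tank 2 never reaches <=2 within 15 steps

Answer: -1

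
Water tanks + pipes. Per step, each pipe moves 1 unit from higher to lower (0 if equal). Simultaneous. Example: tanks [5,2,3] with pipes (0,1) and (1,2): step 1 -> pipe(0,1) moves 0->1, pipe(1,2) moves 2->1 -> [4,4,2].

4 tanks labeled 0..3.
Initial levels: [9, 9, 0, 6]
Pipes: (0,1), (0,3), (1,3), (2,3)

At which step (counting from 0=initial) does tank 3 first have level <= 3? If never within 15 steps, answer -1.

Step 1: flows [0=1,0->3,1->3,3->2] -> levels [8 8 1 7]
Step 2: flows [0=1,0->3,1->3,3->2] -> levels [7 7 2 8]
Step 3: flows [0=1,3->0,3->1,3->2] -> levels [8 8 3 5]
Step 4: flows [0=1,0->3,1->3,3->2] -> levels [7 7 4 6]
Step 5: flows [0=1,0->3,1->3,3->2] -> levels [6 6 5 7]
Step 6: flows [0=1,3->0,3->1,3->2] -> levels [7 7 6 4]
Step 7: flows [0=1,0->3,1->3,2->3] -> levels [6 6 5 7]
  -> period-2 cycle (repeats step 5); tank 3 never drops to <=3
Tank 3 never reaches <=3 within 15 steps

Answer: -1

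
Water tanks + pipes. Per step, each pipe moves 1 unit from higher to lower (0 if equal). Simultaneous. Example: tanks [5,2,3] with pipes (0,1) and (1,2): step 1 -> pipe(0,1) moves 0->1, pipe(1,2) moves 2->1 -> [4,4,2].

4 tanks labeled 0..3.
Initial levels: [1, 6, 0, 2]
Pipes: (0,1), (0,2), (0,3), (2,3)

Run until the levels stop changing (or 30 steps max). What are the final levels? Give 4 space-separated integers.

Answer: 4 2 1 2

Derivation:
Step 1: flows [1->0,0->2,3->0,3->2] -> levels [2 5 2 0]
Step 2: flows [1->0,0=2,0->3,2->3] -> levels [2 4 1 2]
Step 3: flows [1->0,0->2,0=3,3->2] -> levels [2 3 3 1]
Step 4: flows [1->0,2->0,0->3,2->3] -> levels [3 2 1 3]
Step 5: flows [0->1,0->2,0=3,3->2] -> levels [1 3 3 2]
Step 6: flows [1->0,2->0,3->0,2->3] -> levels [4 2 1 2]
Step 7: flows [0->1,0->2,0->3,3->2] -> levels [1 3 3 2]
  -> period-2 cycle: step 7 state = step 5 state; never stabilizes
  -> state at step 30: (30-5) mod 2 = 1, same as step 6 -> [4 2 1 2]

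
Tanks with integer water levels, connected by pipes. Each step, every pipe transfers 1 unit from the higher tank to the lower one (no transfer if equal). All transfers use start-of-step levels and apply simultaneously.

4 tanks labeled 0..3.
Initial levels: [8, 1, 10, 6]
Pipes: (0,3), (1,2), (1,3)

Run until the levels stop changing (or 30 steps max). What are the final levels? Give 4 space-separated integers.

Step 1: flows [0->3,2->1,3->1] -> levels [7 3 9 6]
Step 2: flows [0->3,2->1,3->1] -> levels [6 5 8 6]
Step 3: flows [0=3,2->1,3->1] -> levels [6 7 7 5]
Step 4: flows [0->3,1=2,1->3] -> levels [5 6 7 7]
Step 5: flows [3->0,2->1,3->1] -> levels [6 8 6 5]
Step 6: flows [0->3,1->2,1->3] -> levels [5 6 7 7]
  -> period-2 cycle: step 6 state = step 4 state; never stabilizes
  -> state at step 30: (30-4) mod 2 = 0, same as step 4 -> [5 6 7 7]

Answer: 5 6 7 7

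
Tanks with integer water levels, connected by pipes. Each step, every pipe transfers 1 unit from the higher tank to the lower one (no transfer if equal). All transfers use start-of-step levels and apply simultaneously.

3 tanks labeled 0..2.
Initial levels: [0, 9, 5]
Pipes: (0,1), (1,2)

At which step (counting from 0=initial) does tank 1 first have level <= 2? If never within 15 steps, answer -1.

Answer: -1

Derivation:
Step 1: flows [1->0,1->2] -> levels [1 7 6]
Step 2: flows [1->0,1->2] -> levels [2 5 7]
Step 3: flows [1->0,2->1] -> levels [3 5 6]
Step 4: flows [1->0,2->1] -> levels [4 5 5]
Step 5: flows [1->0,1=2] -> levels [5 4 5]
Step 6: flows [0->1,2->1] -> levels [4 6 4]
Step 7: flows [1->0,1->2] -> levels [5 4 5]
  -> period-2 cycle (repeats step 5); tank 1 never drops to <=2
Tank 1 never reaches <=2 within 15 steps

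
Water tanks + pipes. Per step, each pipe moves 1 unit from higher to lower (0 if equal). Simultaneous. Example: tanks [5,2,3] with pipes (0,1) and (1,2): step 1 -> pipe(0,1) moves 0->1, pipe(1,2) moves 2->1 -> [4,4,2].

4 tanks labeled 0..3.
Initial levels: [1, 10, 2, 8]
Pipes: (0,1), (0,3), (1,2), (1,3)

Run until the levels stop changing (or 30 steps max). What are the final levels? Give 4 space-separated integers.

Answer: 5 7 4 5

Derivation:
Step 1: flows [1->0,3->0,1->2,1->3] -> levels [3 7 3 8]
Step 2: flows [1->0,3->0,1->2,3->1] -> levels [5 6 4 6]
Step 3: flows [1->0,3->0,1->2,1=3] -> levels [7 4 5 5]
Step 4: flows [0->1,0->3,2->1,3->1] -> levels [5 7 4 5]
Step 5: flows [1->0,0=3,1->2,1->3] -> levels [6 4 5 6]
Step 6: flows [0->1,0=3,2->1,3->1] -> levels [5 7 4 5]
  -> period-2 cycle: step 6 state = step 4 state; never stabilizes
  -> state at step 30: (30-4) mod 2 = 0, same as step 4 -> [5 7 4 5]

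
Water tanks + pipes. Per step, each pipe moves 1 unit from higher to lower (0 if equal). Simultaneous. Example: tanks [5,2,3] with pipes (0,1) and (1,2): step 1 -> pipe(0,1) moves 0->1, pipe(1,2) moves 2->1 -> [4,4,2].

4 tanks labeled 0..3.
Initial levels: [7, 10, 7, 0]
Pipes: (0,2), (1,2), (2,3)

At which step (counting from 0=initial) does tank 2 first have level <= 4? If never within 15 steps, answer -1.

Answer: 6

Derivation:
Step 1: flows [0=2,1->2,2->3] -> levels [7 9 7 1]
Step 2: flows [0=2,1->2,2->3] -> levels [7 8 7 2]
Step 3: flows [0=2,1->2,2->3] -> levels [7 7 7 3]
Step 4: flows [0=2,1=2,2->3] -> levels [7 7 6 4]
Step 5: flows [0->2,1->2,2->3] -> levels [6 6 7 5]
Step 6: flows [2->0,2->1,2->3] -> levels [7 7 4 6]
Tank 2 first reaches <=4 at step 6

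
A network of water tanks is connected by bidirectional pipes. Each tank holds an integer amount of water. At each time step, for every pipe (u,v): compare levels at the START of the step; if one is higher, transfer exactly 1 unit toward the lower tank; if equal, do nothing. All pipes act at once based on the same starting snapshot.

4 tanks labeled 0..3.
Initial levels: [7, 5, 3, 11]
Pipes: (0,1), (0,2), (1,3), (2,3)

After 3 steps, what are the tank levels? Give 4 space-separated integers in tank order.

Answer: 7 6 7 6

Derivation:
Step 1: flows [0->1,0->2,3->1,3->2] -> levels [5 7 5 9]
Step 2: flows [1->0,0=2,3->1,3->2] -> levels [6 7 6 7]
Step 3: flows [1->0,0=2,1=3,3->2] -> levels [7 6 7 6]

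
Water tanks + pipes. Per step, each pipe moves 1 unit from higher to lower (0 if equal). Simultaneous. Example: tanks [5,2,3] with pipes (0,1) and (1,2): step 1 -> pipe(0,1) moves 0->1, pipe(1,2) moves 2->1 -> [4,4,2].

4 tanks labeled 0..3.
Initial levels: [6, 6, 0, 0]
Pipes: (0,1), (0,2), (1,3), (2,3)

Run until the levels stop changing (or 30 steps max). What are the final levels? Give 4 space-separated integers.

Step 1: flows [0=1,0->2,1->3,2=3] -> levels [5 5 1 1]
Step 2: flows [0=1,0->2,1->3,2=3] -> levels [4 4 2 2]
Step 3: flows [0=1,0->2,1->3,2=3] -> levels [3 3 3 3]
Step 4: flows [0=1,0=2,1=3,2=3] -> levels [3 3 3 3]
  -> stable (no change)

Answer: 3 3 3 3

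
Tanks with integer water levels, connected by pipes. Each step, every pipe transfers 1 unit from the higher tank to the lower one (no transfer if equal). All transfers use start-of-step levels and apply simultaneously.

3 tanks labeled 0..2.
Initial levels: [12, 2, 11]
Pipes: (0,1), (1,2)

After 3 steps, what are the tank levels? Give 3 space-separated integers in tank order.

Step 1: flows [0->1,2->1] -> levels [11 4 10]
Step 2: flows [0->1,2->1] -> levels [10 6 9]
Step 3: flows [0->1,2->1] -> levels [9 8 8]

Answer: 9 8 8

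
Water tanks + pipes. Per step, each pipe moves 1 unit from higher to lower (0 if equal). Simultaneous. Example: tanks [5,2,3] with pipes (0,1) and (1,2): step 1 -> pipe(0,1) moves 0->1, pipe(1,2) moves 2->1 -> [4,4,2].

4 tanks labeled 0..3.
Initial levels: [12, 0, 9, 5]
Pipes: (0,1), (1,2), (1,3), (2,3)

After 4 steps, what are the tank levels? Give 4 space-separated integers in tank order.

Step 1: flows [0->1,2->1,3->1,2->3] -> levels [11 3 7 5]
Step 2: flows [0->1,2->1,3->1,2->3] -> levels [10 6 5 5]
Step 3: flows [0->1,1->2,1->3,2=3] -> levels [9 5 6 6]
Step 4: flows [0->1,2->1,3->1,2=3] -> levels [8 8 5 5]

Answer: 8 8 5 5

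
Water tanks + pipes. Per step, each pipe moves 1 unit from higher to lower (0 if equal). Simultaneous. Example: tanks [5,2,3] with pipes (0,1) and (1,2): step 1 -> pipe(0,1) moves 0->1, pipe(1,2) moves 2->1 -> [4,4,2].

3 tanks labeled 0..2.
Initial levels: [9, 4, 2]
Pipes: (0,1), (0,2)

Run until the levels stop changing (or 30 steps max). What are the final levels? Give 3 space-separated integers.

Answer: 5 5 5

Derivation:
Step 1: flows [0->1,0->2] -> levels [7 5 3]
Step 2: flows [0->1,0->2] -> levels [5 6 4]
Step 3: flows [1->0,0->2] -> levels [5 5 5]
Step 4: flows [0=1,0=2] -> levels [5 5 5]
  -> stable (no change)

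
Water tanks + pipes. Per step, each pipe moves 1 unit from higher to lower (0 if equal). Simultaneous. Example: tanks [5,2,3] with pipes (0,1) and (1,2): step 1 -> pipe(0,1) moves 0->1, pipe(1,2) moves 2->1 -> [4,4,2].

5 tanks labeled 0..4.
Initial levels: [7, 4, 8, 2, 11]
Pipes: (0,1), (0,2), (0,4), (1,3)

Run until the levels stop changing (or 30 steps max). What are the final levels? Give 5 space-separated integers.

Step 1: flows [0->1,2->0,4->0,1->3] -> levels [8 4 7 3 10]
Step 2: flows [0->1,0->2,4->0,1->3] -> levels [7 4 8 4 9]
Step 3: flows [0->1,2->0,4->0,1=3] -> levels [8 5 7 4 8]
Step 4: flows [0->1,0->2,0=4,1->3] -> levels [6 5 8 5 8]
Step 5: flows [0->1,2->0,4->0,1=3] -> levels [7 6 7 5 7]
Step 6: flows [0->1,0=2,0=4,1->3] -> levels [6 6 7 6 7]
Step 7: flows [0=1,2->0,4->0,1=3] -> levels [8 6 6 6 6]
Step 8: flows [0->1,0->2,0->4,1=3] -> levels [5 7 7 6 7]
Step 9: flows [1->0,2->0,4->0,1->3] -> levels [8 5 6 7 6]
Step 10: flows [0->1,0->2,0->4,3->1] -> levels [5 7 7 6 7]
  -> period-2 cycle: step 10 state = step 8 state; never stabilizes
  -> state at step 30: (30-8) mod 2 = 0, same as step 8 -> [5 7 7 6 7]

Answer: 5 7 7 6 7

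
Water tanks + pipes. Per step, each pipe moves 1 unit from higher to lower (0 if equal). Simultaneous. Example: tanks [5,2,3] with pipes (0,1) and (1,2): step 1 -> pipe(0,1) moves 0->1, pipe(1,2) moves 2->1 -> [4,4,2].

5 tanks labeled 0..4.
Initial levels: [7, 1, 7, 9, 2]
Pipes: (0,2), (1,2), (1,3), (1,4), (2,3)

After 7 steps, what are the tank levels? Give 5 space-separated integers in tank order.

Step 1: flows [0=2,2->1,3->1,4->1,3->2] -> levels [7 4 7 7 1]
Step 2: flows [0=2,2->1,3->1,1->4,2=3] -> levels [7 5 6 6 2]
Step 3: flows [0->2,2->1,3->1,1->4,2=3] -> levels [6 6 6 5 3]
Step 4: flows [0=2,1=2,1->3,1->4,2->3] -> levels [6 4 5 7 4]
Step 5: flows [0->2,2->1,3->1,1=4,3->2] -> levels [5 6 6 5 4]
Step 6: flows [2->0,1=2,1->3,1->4,2->3] -> levels [6 4 4 7 5]
Step 7: flows [0->2,1=2,3->1,4->1,3->2] -> levels [5 6 6 5 4]

Answer: 5 6 6 5 4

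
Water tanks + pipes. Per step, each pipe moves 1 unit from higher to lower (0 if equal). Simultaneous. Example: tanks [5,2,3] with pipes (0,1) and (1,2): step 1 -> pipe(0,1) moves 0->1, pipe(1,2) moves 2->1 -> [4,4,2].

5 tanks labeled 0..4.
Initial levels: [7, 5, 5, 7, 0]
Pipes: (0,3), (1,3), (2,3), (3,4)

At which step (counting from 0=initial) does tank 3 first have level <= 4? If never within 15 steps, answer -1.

Step 1: flows [0=3,3->1,3->2,3->4] -> levels [7 6 6 4 1]
Tank 3 first reaches <=4 at step 1

Answer: 1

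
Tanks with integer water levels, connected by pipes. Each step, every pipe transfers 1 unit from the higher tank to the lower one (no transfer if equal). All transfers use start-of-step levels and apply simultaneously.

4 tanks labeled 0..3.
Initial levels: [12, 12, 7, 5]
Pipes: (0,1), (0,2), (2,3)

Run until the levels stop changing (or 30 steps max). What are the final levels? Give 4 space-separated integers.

Answer: 10 9 8 9

Derivation:
Step 1: flows [0=1,0->2,2->3] -> levels [11 12 7 6]
Step 2: flows [1->0,0->2,2->3] -> levels [11 11 7 7]
Step 3: flows [0=1,0->2,2=3] -> levels [10 11 8 7]
Step 4: flows [1->0,0->2,2->3] -> levels [10 10 8 8]
Step 5: flows [0=1,0->2,2=3] -> levels [9 10 9 8]
Step 6: flows [1->0,0=2,2->3] -> levels [10 9 8 9]
Step 7: flows [0->1,0->2,3->2] -> levels [8 10 10 8]
Step 8: flows [1->0,2->0,2->3] -> levels [10 9 8 9]
  -> period-2 cycle: step 8 state = step 6 state; never stabilizes
  -> state at step 30: (30-6) mod 2 = 0, same as step 6 -> [10 9 8 9]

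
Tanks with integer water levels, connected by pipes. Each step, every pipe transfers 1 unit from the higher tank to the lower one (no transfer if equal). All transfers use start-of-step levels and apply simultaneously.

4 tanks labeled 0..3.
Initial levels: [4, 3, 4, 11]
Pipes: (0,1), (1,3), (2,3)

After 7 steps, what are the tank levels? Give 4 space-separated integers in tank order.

Step 1: flows [0->1,3->1,3->2] -> levels [3 5 5 9]
Step 2: flows [1->0,3->1,3->2] -> levels [4 5 6 7]
Step 3: flows [1->0,3->1,3->2] -> levels [5 5 7 5]
Step 4: flows [0=1,1=3,2->3] -> levels [5 5 6 6]
Step 5: flows [0=1,3->1,2=3] -> levels [5 6 6 5]
Step 6: flows [1->0,1->3,2->3] -> levels [6 4 5 7]
Step 7: flows [0->1,3->1,3->2] -> levels [5 6 6 5]

Answer: 5 6 6 5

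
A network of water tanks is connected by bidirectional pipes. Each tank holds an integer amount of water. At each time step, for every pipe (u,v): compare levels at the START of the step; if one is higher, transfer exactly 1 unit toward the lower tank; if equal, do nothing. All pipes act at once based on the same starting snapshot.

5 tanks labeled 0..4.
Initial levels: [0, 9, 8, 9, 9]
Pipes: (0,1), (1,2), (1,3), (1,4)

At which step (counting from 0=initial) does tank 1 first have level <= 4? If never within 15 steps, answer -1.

Step 1: flows [1->0,1->2,1=3,1=4] -> levels [1 7 9 9 9]
Step 2: flows [1->0,2->1,3->1,4->1] -> levels [2 9 8 8 8]
Step 3: flows [1->0,1->2,1->3,1->4] -> levels [3 5 9 9 9]
Step 4: flows [1->0,2->1,3->1,4->1] -> levels [4 7 8 8 8]
Step 5: flows [1->0,2->1,3->1,4->1] -> levels [5 9 7 7 7]
Step 6: flows [1->0,1->2,1->3,1->4] -> levels [6 5 8 8 8]
Step 7: flows [0->1,2->1,3->1,4->1] -> levels [5 9 7 7 7]
  -> period-2 cycle (repeats step 5); tank 1 never drops to <=4
Tank 1 never reaches <=4 within 15 steps

Answer: -1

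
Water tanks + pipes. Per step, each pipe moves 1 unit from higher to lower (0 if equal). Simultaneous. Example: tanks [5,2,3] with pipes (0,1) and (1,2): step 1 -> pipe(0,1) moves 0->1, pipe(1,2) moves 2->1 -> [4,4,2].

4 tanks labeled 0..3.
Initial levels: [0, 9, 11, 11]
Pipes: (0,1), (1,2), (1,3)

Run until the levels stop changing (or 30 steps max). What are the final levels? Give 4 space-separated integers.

Answer: 6 9 8 8

Derivation:
Step 1: flows [1->0,2->1,3->1] -> levels [1 10 10 10]
Step 2: flows [1->0,1=2,1=3] -> levels [2 9 10 10]
Step 3: flows [1->0,2->1,3->1] -> levels [3 10 9 9]
Step 4: flows [1->0,1->2,1->3] -> levels [4 7 10 10]
Step 5: flows [1->0,2->1,3->1] -> levels [5 8 9 9]
Step 6: flows [1->0,2->1,3->1] -> levels [6 9 8 8]
Step 7: flows [1->0,1->2,1->3] -> levels [7 6 9 9]
Step 8: flows [0->1,2->1,3->1] -> levels [6 9 8 8]
  -> period-2 cycle: step 8 state = step 6 state; never stabilizes
  -> state at step 30: (30-6) mod 2 = 0, same as step 6 -> [6 9 8 8]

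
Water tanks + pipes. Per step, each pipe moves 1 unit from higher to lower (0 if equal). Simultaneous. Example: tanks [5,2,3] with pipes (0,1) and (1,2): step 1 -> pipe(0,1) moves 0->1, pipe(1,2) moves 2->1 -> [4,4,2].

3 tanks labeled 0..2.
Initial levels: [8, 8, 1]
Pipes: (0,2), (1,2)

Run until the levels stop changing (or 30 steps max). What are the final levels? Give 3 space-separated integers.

Step 1: flows [0->2,1->2] -> levels [7 7 3]
Step 2: flows [0->2,1->2] -> levels [6 6 5]
Step 3: flows [0->2,1->2] -> levels [5 5 7]
Step 4: flows [2->0,2->1] -> levels [6 6 5]
  -> period-2 cycle: step 4 state = step 2 state; never stabilizes
  -> state at step 30: (30-2) mod 2 = 0, same as step 2 -> [6 6 5]

Answer: 6 6 5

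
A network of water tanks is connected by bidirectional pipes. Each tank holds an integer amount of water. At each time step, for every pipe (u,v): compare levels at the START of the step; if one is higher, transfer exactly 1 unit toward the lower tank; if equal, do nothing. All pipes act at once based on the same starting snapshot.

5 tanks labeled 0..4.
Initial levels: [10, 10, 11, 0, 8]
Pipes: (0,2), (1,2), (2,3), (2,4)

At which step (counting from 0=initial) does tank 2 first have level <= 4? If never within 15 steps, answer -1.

Answer: -1

Derivation:
Step 1: flows [2->0,2->1,2->3,2->4] -> levels [11 11 7 1 9]
Step 2: flows [0->2,1->2,2->3,4->2] -> levels [10 10 9 2 8]
Step 3: flows [0->2,1->2,2->3,2->4] -> levels [9 9 9 3 9]
Step 4: flows [0=2,1=2,2->3,2=4] -> levels [9 9 8 4 9]
Step 5: flows [0->2,1->2,2->3,4->2] -> levels [8 8 10 5 8]
Step 6: flows [2->0,2->1,2->3,2->4] -> levels [9 9 6 6 9]
Step 7: flows [0->2,1->2,2=3,4->2] -> levels [8 8 9 6 8]
Step 8: flows [2->0,2->1,2->3,2->4] -> levels [9 9 5 7 9]
Step 9: flows [0->2,1->2,3->2,4->2] -> levels [8 8 9 6 8]
  -> period-2 cycle (repeats step 7); tank 2 never drops to <=4
Tank 2 never reaches <=4 within 15 steps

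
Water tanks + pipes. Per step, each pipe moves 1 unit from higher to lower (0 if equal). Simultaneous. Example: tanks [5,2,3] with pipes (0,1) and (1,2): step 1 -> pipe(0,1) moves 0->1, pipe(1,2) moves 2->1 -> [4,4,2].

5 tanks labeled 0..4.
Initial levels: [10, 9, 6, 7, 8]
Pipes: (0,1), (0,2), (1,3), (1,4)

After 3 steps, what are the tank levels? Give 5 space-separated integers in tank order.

Step 1: flows [0->1,0->2,1->3,1->4] -> levels [8 8 7 8 9]
Step 2: flows [0=1,0->2,1=3,4->1] -> levels [7 9 8 8 8]
Step 3: flows [1->0,2->0,1->3,1->4] -> levels [9 6 7 9 9]

Answer: 9 6 7 9 9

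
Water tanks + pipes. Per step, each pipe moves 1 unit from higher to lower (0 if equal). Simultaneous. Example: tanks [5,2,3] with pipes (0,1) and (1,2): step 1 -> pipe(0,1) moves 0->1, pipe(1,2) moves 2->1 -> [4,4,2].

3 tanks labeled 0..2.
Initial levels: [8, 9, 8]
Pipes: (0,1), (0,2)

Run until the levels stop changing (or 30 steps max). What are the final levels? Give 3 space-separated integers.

Step 1: flows [1->0,0=2] -> levels [9 8 8]
Step 2: flows [0->1,0->2] -> levels [7 9 9]
Step 3: flows [1->0,2->0] -> levels [9 8 8]
  -> period-2 cycle: step 3 state = step 1 state; never stabilizes
  -> state at step 30: (30-1) mod 2 = 1, same as step 2 -> [7 9 9]

Answer: 7 9 9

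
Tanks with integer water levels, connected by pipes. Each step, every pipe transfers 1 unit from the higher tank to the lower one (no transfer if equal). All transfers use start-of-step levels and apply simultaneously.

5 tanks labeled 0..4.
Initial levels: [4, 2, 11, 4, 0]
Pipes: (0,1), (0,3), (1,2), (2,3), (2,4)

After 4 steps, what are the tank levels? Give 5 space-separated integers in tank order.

Answer: 6 4 5 3 3

Derivation:
Step 1: flows [0->1,0=3,2->1,2->3,2->4] -> levels [3 4 8 5 1]
Step 2: flows [1->0,3->0,2->1,2->3,2->4] -> levels [5 4 5 5 2]
Step 3: flows [0->1,0=3,2->1,2=3,2->4] -> levels [4 6 3 5 3]
Step 4: flows [1->0,3->0,1->2,3->2,2=4] -> levels [6 4 5 3 3]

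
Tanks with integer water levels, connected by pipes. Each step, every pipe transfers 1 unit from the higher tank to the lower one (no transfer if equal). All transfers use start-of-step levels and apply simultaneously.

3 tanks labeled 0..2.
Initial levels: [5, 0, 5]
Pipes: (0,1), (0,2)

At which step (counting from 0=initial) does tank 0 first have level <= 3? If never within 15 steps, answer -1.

Answer: 3

Derivation:
Step 1: flows [0->1,0=2] -> levels [4 1 5]
Step 2: flows [0->1,2->0] -> levels [4 2 4]
Step 3: flows [0->1,0=2] -> levels [3 3 4]
Tank 0 first reaches <=3 at step 3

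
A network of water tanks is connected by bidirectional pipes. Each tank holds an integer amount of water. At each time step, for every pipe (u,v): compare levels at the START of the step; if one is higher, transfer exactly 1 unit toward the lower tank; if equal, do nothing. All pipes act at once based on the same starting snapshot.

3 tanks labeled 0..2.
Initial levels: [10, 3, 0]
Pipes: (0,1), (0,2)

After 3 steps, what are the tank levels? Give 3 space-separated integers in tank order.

Answer: 4 6 3

Derivation:
Step 1: flows [0->1,0->2] -> levels [8 4 1]
Step 2: flows [0->1,0->2] -> levels [6 5 2]
Step 3: flows [0->1,0->2] -> levels [4 6 3]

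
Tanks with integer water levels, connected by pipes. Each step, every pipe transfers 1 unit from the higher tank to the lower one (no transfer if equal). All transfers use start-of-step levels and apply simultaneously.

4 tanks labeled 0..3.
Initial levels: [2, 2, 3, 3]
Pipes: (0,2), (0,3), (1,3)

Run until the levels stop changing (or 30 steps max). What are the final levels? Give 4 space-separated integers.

Step 1: flows [2->0,3->0,3->1] -> levels [4 3 2 1]
Step 2: flows [0->2,0->3,1->3] -> levels [2 2 3 3]
  -> period-2 cycle: step 2 state = step 0 state; never stabilizes
  -> state at step 30: (30-0) mod 2 = 0, same as step 0 -> [2 2 3 3]

Answer: 2 2 3 3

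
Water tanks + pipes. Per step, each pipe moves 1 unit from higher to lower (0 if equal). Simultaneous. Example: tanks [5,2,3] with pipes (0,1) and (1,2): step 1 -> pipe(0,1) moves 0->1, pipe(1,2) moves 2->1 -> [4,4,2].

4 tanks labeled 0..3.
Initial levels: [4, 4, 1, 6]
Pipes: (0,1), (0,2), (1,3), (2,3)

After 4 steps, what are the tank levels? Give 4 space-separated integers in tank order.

Step 1: flows [0=1,0->2,3->1,3->2] -> levels [3 5 3 4]
Step 2: flows [1->0,0=2,1->3,3->2] -> levels [4 3 4 4]
Step 3: flows [0->1,0=2,3->1,2=3] -> levels [3 5 4 3]
Step 4: flows [1->0,2->0,1->3,2->3] -> levels [5 3 2 5]

Answer: 5 3 2 5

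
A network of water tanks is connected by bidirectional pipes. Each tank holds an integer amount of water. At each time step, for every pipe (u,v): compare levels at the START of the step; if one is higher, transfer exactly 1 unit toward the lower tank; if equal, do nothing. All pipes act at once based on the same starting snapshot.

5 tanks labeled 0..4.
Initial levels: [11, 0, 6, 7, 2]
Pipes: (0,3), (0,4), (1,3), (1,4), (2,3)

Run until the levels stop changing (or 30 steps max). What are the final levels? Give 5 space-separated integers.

Step 1: flows [0->3,0->4,3->1,4->1,3->2] -> levels [9 2 7 6 2]
Step 2: flows [0->3,0->4,3->1,1=4,2->3] -> levels [7 3 6 7 3]
Step 3: flows [0=3,0->4,3->1,1=4,3->2] -> levels [6 4 7 5 4]
Step 4: flows [0->3,0->4,3->1,1=4,2->3] -> levels [4 5 6 6 5]
Step 5: flows [3->0,4->0,3->1,1=4,2=3] -> levels [6 6 6 4 4]
Step 6: flows [0->3,0->4,1->3,1->4,2->3] -> levels [4 4 5 7 6]
Step 7: flows [3->0,4->0,3->1,4->1,3->2] -> levels [6 6 6 4 4]
  -> period-2 cycle: step 7 state = step 5 state; never stabilizes
  -> state at step 30: (30-5) mod 2 = 1, same as step 6 -> [4 4 5 7 6]

Answer: 4 4 5 7 6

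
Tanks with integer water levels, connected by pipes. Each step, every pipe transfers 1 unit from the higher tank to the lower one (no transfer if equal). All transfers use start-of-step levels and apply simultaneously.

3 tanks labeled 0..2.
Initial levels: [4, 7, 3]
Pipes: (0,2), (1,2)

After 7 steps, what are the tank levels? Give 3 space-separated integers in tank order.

Step 1: flows [0->2,1->2] -> levels [3 6 5]
Step 2: flows [2->0,1->2] -> levels [4 5 5]
Step 3: flows [2->0,1=2] -> levels [5 5 4]
Step 4: flows [0->2,1->2] -> levels [4 4 6]
Step 5: flows [2->0,2->1] -> levels [5 5 4]
  -> period-2 cycle: step 5 state = step 3 state
  -> state at step 7: (7-3) mod 2 = 0, same as step 3 -> [5 5 4]

Answer: 5 5 4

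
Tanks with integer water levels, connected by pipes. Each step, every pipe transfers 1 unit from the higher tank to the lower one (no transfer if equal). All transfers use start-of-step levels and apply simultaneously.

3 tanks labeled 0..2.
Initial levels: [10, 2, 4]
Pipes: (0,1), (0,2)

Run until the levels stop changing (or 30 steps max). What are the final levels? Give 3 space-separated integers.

Answer: 6 5 5

Derivation:
Step 1: flows [0->1,0->2] -> levels [8 3 5]
Step 2: flows [0->1,0->2] -> levels [6 4 6]
Step 3: flows [0->1,0=2] -> levels [5 5 6]
Step 4: flows [0=1,2->0] -> levels [6 5 5]
Step 5: flows [0->1,0->2] -> levels [4 6 6]
Step 6: flows [1->0,2->0] -> levels [6 5 5]
  -> period-2 cycle: step 6 state = step 4 state; never stabilizes
  -> state at step 30: (30-4) mod 2 = 0, same as step 4 -> [6 5 5]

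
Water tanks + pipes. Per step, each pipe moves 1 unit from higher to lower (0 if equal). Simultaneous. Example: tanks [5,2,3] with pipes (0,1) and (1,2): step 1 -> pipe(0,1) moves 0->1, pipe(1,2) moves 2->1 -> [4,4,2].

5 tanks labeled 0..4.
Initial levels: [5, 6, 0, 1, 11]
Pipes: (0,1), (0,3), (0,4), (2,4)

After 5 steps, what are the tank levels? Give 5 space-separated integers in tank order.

Step 1: flows [1->0,0->3,4->0,4->2] -> levels [6 5 1 2 9]
Step 2: flows [0->1,0->3,4->0,4->2] -> levels [5 6 2 3 7]
Step 3: flows [1->0,0->3,4->0,4->2] -> levels [6 5 3 4 5]
Step 4: flows [0->1,0->3,0->4,4->2] -> levels [3 6 4 5 5]
Step 5: flows [1->0,3->0,4->0,4->2] -> levels [6 5 5 4 3]

Answer: 6 5 5 4 3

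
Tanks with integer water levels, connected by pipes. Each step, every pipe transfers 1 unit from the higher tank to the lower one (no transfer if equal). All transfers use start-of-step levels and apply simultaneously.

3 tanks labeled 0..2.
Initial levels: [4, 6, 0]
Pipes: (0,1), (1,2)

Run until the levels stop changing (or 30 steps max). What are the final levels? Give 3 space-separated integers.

Step 1: flows [1->0,1->2] -> levels [5 4 1]
Step 2: flows [0->1,1->2] -> levels [4 4 2]
Step 3: flows [0=1,1->2] -> levels [4 3 3]
Step 4: flows [0->1,1=2] -> levels [3 4 3]
Step 5: flows [1->0,1->2] -> levels [4 2 4]
Step 6: flows [0->1,2->1] -> levels [3 4 3]
  -> period-2 cycle: step 6 state = step 4 state; never stabilizes
  -> state at step 30: (30-4) mod 2 = 0, same as step 4 -> [3 4 3]

Answer: 3 4 3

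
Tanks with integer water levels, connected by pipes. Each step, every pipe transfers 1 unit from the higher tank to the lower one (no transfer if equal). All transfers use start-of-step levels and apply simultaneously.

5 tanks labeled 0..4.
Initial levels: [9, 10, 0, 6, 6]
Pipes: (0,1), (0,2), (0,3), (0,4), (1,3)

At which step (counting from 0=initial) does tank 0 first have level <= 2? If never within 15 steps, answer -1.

Step 1: flows [1->0,0->2,0->3,0->4,1->3] -> levels [7 8 1 8 7]
Step 2: flows [1->0,0->2,3->0,0=4,1=3] -> levels [8 7 2 7 7]
Step 3: flows [0->1,0->2,0->3,0->4,1=3] -> levels [4 8 3 8 8]
Step 4: flows [1->0,0->2,3->0,4->0,1=3] -> levels [6 7 4 7 7]
Step 5: flows [1->0,0->2,3->0,4->0,1=3] -> levels [8 6 5 6 6]
Step 6: flows [0->1,0->2,0->3,0->4,1=3] -> levels [4 7 6 7 7]
Step 7: flows [1->0,2->0,3->0,4->0,1=3] -> levels [8 6 5 6 6]
  -> period-2 cycle (repeats step 5); tank 0 never drops to <=2
Tank 0 never reaches <=2 within 15 steps

Answer: -1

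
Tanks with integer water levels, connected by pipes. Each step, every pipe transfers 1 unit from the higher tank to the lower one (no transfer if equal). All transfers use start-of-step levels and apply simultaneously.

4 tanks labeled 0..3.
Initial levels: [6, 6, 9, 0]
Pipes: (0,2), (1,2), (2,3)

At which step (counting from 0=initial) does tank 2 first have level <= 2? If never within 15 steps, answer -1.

Step 1: flows [2->0,2->1,2->3] -> levels [7 7 6 1]
Step 2: flows [0->2,1->2,2->3] -> levels [6 6 7 2]
Step 3: flows [2->0,2->1,2->3] -> levels [7 7 4 3]
Step 4: flows [0->2,1->2,2->3] -> levels [6 6 5 4]
Step 5: flows [0->2,1->2,2->3] -> levels [5 5 6 5]
Step 6: flows [2->0,2->1,2->3] -> levels [6 6 3 6]
Step 7: flows [0->2,1->2,3->2] -> levels [5 5 6 5]
  -> period-2 cycle (repeats step 5); tank 2 never drops to <=2
Tank 2 never reaches <=2 within 15 steps

Answer: -1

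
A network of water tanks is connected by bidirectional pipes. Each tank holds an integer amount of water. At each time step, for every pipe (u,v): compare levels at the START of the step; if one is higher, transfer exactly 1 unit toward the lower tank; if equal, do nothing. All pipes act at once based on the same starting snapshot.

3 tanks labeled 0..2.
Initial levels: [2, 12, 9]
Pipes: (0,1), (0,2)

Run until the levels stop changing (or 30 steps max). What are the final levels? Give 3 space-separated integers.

Step 1: flows [1->0,2->0] -> levels [4 11 8]
Step 2: flows [1->0,2->0] -> levels [6 10 7]
Step 3: flows [1->0,2->0] -> levels [8 9 6]
Step 4: flows [1->0,0->2] -> levels [8 8 7]
Step 5: flows [0=1,0->2] -> levels [7 8 8]
Step 6: flows [1->0,2->0] -> levels [9 7 7]
Step 7: flows [0->1,0->2] -> levels [7 8 8]
  -> period-2 cycle: step 7 state = step 5 state; never stabilizes
  -> state at step 30: (30-5) mod 2 = 1, same as step 6 -> [9 7 7]

Answer: 9 7 7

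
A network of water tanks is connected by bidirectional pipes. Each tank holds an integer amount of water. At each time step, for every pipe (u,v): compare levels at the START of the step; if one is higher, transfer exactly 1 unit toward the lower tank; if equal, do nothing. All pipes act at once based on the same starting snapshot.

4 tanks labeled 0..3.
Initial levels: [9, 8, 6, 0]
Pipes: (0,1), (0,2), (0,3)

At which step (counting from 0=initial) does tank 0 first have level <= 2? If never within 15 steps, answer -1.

Step 1: flows [0->1,0->2,0->3] -> levels [6 9 7 1]
Step 2: flows [1->0,2->0,0->3] -> levels [7 8 6 2]
Step 3: flows [1->0,0->2,0->3] -> levels [6 7 7 3]
Step 4: flows [1->0,2->0,0->3] -> levels [7 6 6 4]
Step 5: flows [0->1,0->2,0->3] -> levels [4 7 7 5]
Step 6: flows [1->0,2->0,3->0] -> levels [7 6 6 4]
  -> period-2 cycle (repeats step 4); tank 0 never drops to <=2
Tank 0 never reaches <=2 within 15 steps

Answer: -1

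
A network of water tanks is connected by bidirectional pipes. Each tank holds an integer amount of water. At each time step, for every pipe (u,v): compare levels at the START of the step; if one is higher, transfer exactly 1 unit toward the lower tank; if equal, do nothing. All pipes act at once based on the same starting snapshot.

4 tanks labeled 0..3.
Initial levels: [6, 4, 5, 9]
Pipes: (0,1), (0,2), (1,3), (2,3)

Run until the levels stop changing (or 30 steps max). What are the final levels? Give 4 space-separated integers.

Step 1: flows [0->1,0->2,3->1,3->2] -> levels [4 6 7 7]
Step 2: flows [1->0,2->0,3->1,2=3] -> levels [6 6 6 6]
Step 3: flows [0=1,0=2,1=3,2=3] -> levels [6 6 6 6]
  -> stable (no change)

Answer: 6 6 6 6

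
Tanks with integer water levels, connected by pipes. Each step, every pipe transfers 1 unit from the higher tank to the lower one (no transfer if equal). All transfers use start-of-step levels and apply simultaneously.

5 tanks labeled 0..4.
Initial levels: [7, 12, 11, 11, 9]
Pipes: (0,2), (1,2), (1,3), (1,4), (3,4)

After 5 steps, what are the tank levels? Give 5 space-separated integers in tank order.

Step 1: flows [2->0,1->2,1->3,1->4,3->4] -> levels [8 9 11 11 11]
Step 2: flows [2->0,2->1,3->1,4->1,3=4] -> levels [9 12 9 10 10]
Step 3: flows [0=2,1->2,1->3,1->4,3=4] -> levels [9 9 10 11 11]
Step 4: flows [2->0,2->1,3->1,4->1,3=4] -> levels [10 12 8 10 10]
Step 5: flows [0->2,1->2,1->3,1->4,3=4] -> levels [9 9 10 11 11]

Answer: 9 9 10 11 11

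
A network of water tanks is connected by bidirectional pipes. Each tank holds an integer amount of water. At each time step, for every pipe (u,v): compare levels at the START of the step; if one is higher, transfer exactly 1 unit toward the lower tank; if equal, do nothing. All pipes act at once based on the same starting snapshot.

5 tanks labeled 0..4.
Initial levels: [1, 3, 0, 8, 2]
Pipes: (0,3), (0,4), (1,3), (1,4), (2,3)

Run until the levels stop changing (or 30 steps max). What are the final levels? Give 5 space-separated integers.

Step 1: flows [3->0,4->0,3->1,1->4,3->2] -> levels [3 3 1 5 2]
Step 2: flows [3->0,0->4,3->1,1->4,3->2] -> levels [3 3 2 2 4]
Step 3: flows [0->3,4->0,1->3,4->1,2=3] -> levels [3 3 2 4 2]
Step 4: flows [3->0,0->4,3->1,1->4,3->2] -> levels [3 3 3 1 4]
Step 5: flows [0->3,4->0,1->3,4->1,2->3] -> levels [3 3 2 4 2]
  -> period-2 cycle: step 5 state = step 3 state; never stabilizes
  -> state at step 30: (30-3) mod 2 = 1, same as step 4 -> [3 3 3 1 4]

Answer: 3 3 3 1 4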